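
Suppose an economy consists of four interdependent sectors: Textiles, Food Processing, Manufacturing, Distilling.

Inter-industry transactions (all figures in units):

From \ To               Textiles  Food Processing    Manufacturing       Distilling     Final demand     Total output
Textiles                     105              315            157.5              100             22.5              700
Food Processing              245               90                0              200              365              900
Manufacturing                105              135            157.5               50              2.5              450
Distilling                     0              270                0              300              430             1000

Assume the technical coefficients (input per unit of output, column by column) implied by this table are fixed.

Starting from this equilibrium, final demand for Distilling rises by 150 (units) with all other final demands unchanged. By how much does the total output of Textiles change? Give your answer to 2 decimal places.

Technical coefficients a_ij = z_ij / X_j:
  a_TT = 105/700 = 0.15, a_FT = 245/700 = 0.35, a_MT = 105/700 = 0.15, a_DT = 0/700 = 0.00
  a_TF = 315/900 = 0.35, a_FF = 90/900 = 0.10, a_MF = 135/900 = 0.15, a_DF = 270/900 = 0.30
  a_TM = 157.5/450 = 0.35, a_FM = 0/450 = 0.00, a_MM = 157.5/450 = 0.35, a_DM = 0/450 = 0.00
  a_TD = 100/1000 = 0.10, a_FD = 200/1000 = 0.20, a_MD = 50/1000 = 0.05, a_DD = 300/1000 = 0.30
I − A =
  [   0.85    -0.35    -0.35    -0.10]
  [  -0.35     0.90     0.00    -0.20]
  [  -0.15    -0.15     0.65    -0.05]
  [   0.00    -0.30     0.00     0.70]
Compute the cofactors C_ij = (−1)^(i+j)·(3×3 minor ij) of I−A; the adjugate is their transpose:
adj(I−A) = Cᵀ =
  [ 0.370500   0.220750   0.199500   0.130250]
  [ 0.159250   0.350000   0.085750   0.128875]
  [ 0.127500   0.143250   0.388250   0.086875]
  [ 0.068250   0.150000   0.036750   0.352000]
det(I−A) = Σ_j (I−A)_1j·C_1j = (0.85)(0.370500) + (-0.35)(0.159250) + (-0.35)(0.127500) + (-0.10)(0.068250) = 0.2077375
(I − A)⁻¹ = adj(I−A) / det(I−A) ≈
  [   1.7835     1.0626     0.9603     0.6270]
  [   0.7666     1.6848     0.4128     0.6204]
  [   0.6138     0.6896     1.8689     0.4182]
  [   0.3285     0.7221     0.1769     1.6944]
Δx = (I − A)⁻¹ Δd with Δd having +150 in the Distilling component and 0 elsewhere.
So Δx_T = L_TD · (+150), where L_TD = adj(I−A)_TD / det(I−A) = 0.130250 / 0.2077375.
Δx_T = 0.130250 × (+150) / 0.2077375 = 19.5375 / 0.2077375 ≈ 94.05.

Δx_T = 94.05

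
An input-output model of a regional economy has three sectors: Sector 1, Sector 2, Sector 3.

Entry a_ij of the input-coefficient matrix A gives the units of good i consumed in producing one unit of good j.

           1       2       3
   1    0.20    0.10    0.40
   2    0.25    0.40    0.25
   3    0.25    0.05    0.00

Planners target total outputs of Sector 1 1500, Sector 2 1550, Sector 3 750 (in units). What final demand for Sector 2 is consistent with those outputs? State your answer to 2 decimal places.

d_2 = 367.50

I − A =
  [   0.80    -0.10    -0.40]
  [  -0.25     0.60    -0.25]
  [  -0.25    -0.05     1.00]
d = (I − A) x:
  d_1 = (+0.80)·1500 + (-0.10)·1550 + (-0.40)·750 = 745.00
  d_2 = (-0.25)·1500 + (+0.60)·1550 + (-0.25)·750 = 367.50
  d_3 = (-0.25)·1500 + (-0.05)·1550 + (+1.00)·750 = 297.50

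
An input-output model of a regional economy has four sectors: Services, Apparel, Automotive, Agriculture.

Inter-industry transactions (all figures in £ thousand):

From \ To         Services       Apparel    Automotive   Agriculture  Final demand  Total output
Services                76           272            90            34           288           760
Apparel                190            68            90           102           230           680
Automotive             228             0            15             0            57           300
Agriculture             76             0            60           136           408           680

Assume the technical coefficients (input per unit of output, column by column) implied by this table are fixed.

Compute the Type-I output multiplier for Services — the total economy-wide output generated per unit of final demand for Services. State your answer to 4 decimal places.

m_1 = 3.0828

Technical coefficients a_ij = z_ij / X_j:
  a_11 = 76/760 = 0.10, a_21 = 190/760 = 0.25, a_31 = 228/760 = 0.30, a_41 = 76/760 = 0.10
  a_12 = 272/680 = 0.40, a_22 = 68/680 = 0.10, a_32 = 0/680 = 0.00, a_42 = 0/680 = 0.00
  a_13 = 90/300 = 0.30, a_23 = 90/300 = 0.30, a_33 = 15/300 = 0.05, a_43 = 60/300 = 0.20
  a_14 = 34/680 = 0.05, a_24 = 102/680 = 0.15, a_34 = 0/680 = 0.00, a_44 = 136/680 = 0.20
I − A =
  [   0.90    -0.40    -0.30    -0.05]
  [  -0.25     0.90    -0.30    -0.15]
  [  -0.30     0.00     0.95     0.00]
  [  -0.10     0.00    -0.20     0.80]
Compute the cofactors C_ij = (−1)^(i+j)·(3×3 minor ij) of I−A; the adjugate is their transpose:
adj(I−A) = Cᵀ =
  [ 0.684000   0.304000   0.333000   0.099750]
  [ 0.285250   0.604250   0.308500   0.131125]
  [ 0.216000   0.096000   0.557500   0.031500]
  [ 0.139500   0.062000   0.181000   0.557500]
det(I−A) = Σ_j (I−A)_1j·C_1j = (0.90)(0.684000) + (-0.40)(0.285250) + (-0.30)(0.216000) + (-0.05)(0.139500) = 0.429725
(I − A)⁻¹ = adj(I−A) / det(I−A) ≈
  [   1.59172     0.70743     0.77491     0.23213]
  [   0.66380     1.40613     0.71790     0.30514]
  [   0.50265     0.22340     1.29734     0.07330]
  [   0.32463     0.14428     0.42120     1.29734]
The output multiplier for sector j is the column-j sum of the Leontief inverse (I − A)⁻¹ = adj(I−A) / det(I−A).
Column 1 of adj(I−A): (0.684000, 0.285250, 0.216000, 0.139500); det(I−A) = 0.429725.
m_1 = (0.684000 + 0.285250 + 0.216000 + 0.139500) / 0.429725 = 1.32475 / 0.429725 ≈ 3.0828.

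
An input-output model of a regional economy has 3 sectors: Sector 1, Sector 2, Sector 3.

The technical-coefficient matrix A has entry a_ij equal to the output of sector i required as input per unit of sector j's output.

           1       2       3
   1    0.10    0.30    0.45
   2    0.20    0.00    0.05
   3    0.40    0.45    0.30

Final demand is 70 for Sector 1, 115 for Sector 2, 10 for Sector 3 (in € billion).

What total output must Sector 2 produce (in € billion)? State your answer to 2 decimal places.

x_2 = 188.42

I − A =
  [   0.90    -0.30    -0.45]
  [  -0.20     1.00    -0.05]
  [  -0.40    -0.45     0.70]
Cofactors of I−A, C_ij = (−1)^(i+j)·(minor ij) (rows/columns in the sector order above):
  C_11 = (1.00)(0.70) − (-0.05)(-0.45) = 0.6775
  C_12 = −[(-0.20)(0.70) − (-0.05)(-0.40)] = 0.1600
  C_13 = (-0.20)(-0.45) − (1.00)(-0.40) = 0.4900
  C_21 = −[(-0.30)(0.70) − (-0.45)(-0.45)] = 0.4125
  C_22 = (0.90)(0.70) − (-0.45)(-0.40) = 0.4500
  C_23 = −[(0.90)(-0.45) − (-0.30)(-0.40)] = 0.5250
  C_31 = (-0.30)(-0.05) − (-0.45)(1.00) = 0.4650
  C_32 = −[(0.90)(-0.05) − (-0.45)(-0.20)] = 0.1350
  C_33 = (0.90)(1.00) − (-0.30)(-0.20) = 0.8400
det(I−A) = Σ_j (I−A)_1j·C_1j = (0.90)(0.6775) + (-0.30)(0.1600) + (-0.45)(0.4900) = 0.34125
adj(I−A) = Cᵀ =
  [ 0.6775   0.4125   0.4650]
  [ 0.1600   0.4500   0.1350]
  [ 0.4900   0.5250   0.8400]
(I − A)⁻¹ = adj(I−A) / det(I−A) ≈
  [   1.9853     1.2088     1.3626]
  [   0.4689     1.3187     0.3956]
  [   1.4359     1.5385     2.4615]
x = (I − A)⁻¹ d = adj(I−A)·d / det(I−A), with det(I−A) = 0.34125:
  x_1 = (0.6775·70 + 0.4125·115 + 0.4650·10) / 0.34125 = 99.5125 / 0.34125 ≈ 291.61
  x_2 = (0.1600·70 + 0.4500·115 + 0.1350·10) / 0.34125 = 64.30 / 0.34125 ≈ 188.42
  x_3 = (0.4900·70 + 0.5250·115 + 0.8400·10) / 0.34125 = 103.075 / 0.34125 ≈ 302.05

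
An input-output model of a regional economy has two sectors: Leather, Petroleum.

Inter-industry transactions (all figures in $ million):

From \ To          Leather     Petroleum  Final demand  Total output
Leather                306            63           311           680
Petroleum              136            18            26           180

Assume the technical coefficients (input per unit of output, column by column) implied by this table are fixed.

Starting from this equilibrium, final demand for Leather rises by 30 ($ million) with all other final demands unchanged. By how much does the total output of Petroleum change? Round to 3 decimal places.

Technical coefficients a_ij = z_ij / X_j:
  a_LL = 306/680 = 0.45, a_PL = 136/680 = 0.20
  a_LP = 63/180 = 0.35, a_PP = 18/180 = 0.10
I − A =
  [   0.55    -0.35]
  [  -0.20     0.90]
det(I−A) = (0.55)(0.90) − (-0.35)(-0.20) = 0.4250
adj(I−A) = [[0.90, 0.35], [0.20, 0.55]]
(I − A)⁻¹ = adj(I−A) / det(I−A) ≈
  [   2.1176     0.8235]
  [   0.4706     1.2941]
Δx = (I − A)⁻¹ Δd with Δd having +30 in the Leather component and 0 elsewhere.
So Δx_P = L_PL · (+30), where L_PL = adj(I−A)_PL / det(I−A) = 0.20 / 0.4250.
Δx_P = 0.20 × (+30) / 0.4250 = 6.00 / 0.4250 ≈ 14.118.

Δx_P = 14.118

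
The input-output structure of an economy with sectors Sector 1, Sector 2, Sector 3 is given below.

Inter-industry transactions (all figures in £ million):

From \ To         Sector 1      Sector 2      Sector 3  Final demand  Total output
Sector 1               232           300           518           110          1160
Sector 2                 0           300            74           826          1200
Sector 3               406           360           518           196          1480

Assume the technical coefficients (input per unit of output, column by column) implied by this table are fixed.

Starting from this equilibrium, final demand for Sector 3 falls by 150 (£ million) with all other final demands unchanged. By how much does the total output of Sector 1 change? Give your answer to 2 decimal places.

Technical coefficients a_ij = z_ij / X_j:
  a_11 = 232/1160 = 0.20, a_21 = 0/1160 = 0.00, a_31 = 406/1160 = 0.35
  a_12 = 300/1200 = 0.25, a_22 = 300/1200 = 0.25, a_32 = 360/1200 = 0.30
  a_13 = 518/1480 = 0.35, a_23 = 74/1480 = 0.05, a_33 = 518/1480 = 0.35
I − A =
  [   0.80    -0.25    -0.35]
  [   0.00     0.75    -0.05]
  [  -0.35    -0.30     0.65]
Cofactors of I−A, C_ij = (−1)^(i+j)·(minor ij) (rows/columns in the sector order above):
  C_11 = (0.75)(0.65) − (-0.05)(-0.30) = 0.4725
  C_12 = −[(0.00)(0.65) − (-0.05)(-0.35)] = 0.0175
  C_13 = (0.00)(-0.30) − (0.75)(-0.35) = 0.2625
  C_21 = −[(-0.25)(0.65) − (-0.35)(-0.30)] = 0.2675
  C_22 = (0.80)(0.65) − (-0.35)(-0.35) = 0.3975
  C_23 = −[(0.80)(-0.30) − (-0.25)(-0.35)] = 0.3275
  C_31 = (-0.25)(-0.05) − (-0.35)(0.75) = 0.2750
  C_32 = −[(0.80)(-0.05) − (-0.35)(0.00)] = 0.0400
  C_33 = (0.80)(0.75) − (-0.25)(0.00) = 0.6000
det(I−A) = Σ_j (I−A)_1j·C_1j = (0.80)(0.4725) + (-0.25)(0.0175) + (-0.35)(0.2625) = 0.28175
adj(I−A) = Cᵀ =
  [ 0.4725   0.2675   0.2750]
  [ 0.0175   0.3975   0.0400]
  [ 0.2625   0.3275   0.6000]
(I − A)⁻¹ = adj(I−A) / det(I−A) ≈
  [   1.6770     0.9494     0.9760]
  [   0.0621     1.4108     0.1420]
  [   0.9317     1.1624     2.1295]
Δx = (I − A)⁻¹ Δd with Δd having -150 in the Sector 3 component and 0 elsewhere.
So Δx_1 = L_13 · (-150), where L_13 = adj(I−A)_13 / det(I−A) = 0.2750 / 0.28175.
Δx_1 = 0.2750 × (-150) / 0.28175 = -41.25 / 0.28175 ≈ -146.41.

Δx_1 = -146.41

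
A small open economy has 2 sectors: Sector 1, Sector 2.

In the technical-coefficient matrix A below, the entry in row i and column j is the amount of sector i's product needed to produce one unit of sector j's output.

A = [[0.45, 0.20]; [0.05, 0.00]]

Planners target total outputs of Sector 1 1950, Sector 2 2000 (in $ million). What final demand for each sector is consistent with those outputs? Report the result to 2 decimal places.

I − A =
  [   0.55    -0.20]
  [  -0.05     1.00]
d = (I − A) x:
  d_1 = (+0.55)·1950 + (-0.20)·2000 = 672.50
  d_2 = (-0.05)·1950 + (+1.00)·2000 = 1902.50

d_1 = 672.50, d_2 = 1902.50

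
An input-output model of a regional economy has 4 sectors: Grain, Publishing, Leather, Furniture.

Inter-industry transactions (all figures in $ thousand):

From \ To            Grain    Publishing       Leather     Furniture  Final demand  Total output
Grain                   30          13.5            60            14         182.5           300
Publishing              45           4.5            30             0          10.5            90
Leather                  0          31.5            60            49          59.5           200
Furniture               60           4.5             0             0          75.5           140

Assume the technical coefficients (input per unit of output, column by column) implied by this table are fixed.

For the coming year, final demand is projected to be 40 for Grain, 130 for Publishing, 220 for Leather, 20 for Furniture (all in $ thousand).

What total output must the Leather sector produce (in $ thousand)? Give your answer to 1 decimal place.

Technical coefficients a_ij = z_ij / X_j:
  a_11 = 30/300 = 0.10, a_21 = 45/300 = 0.15, a_31 = 0/300 = 0.00, a_41 = 60/300 = 0.20
  a_12 = 13.5/90 = 0.15, a_22 = 4.5/90 = 0.05, a_32 = 31.5/90 = 0.35, a_42 = 4.5/90 = 0.05
  a_13 = 60/200 = 0.30, a_23 = 30/200 = 0.15, a_33 = 60/200 = 0.30, a_43 = 0/200 = 0.00
  a_14 = 14/140 = 0.10, a_24 = 0/140 = 0.00, a_34 = 49/140 = 0.35, a_44 = 0/140 = 0.00
I − A =
  [   0.90    -0.15    -0.30    -0.10]
  [  -0.15     0.95    -0.15     0.00]
  [   0.00    -0.35     0.70    -0.35]
  [  -0.20    -0.05     0.00     1.00]
Compute the cofactors C_ij = (−1)^(i+j)·(3×3 minor ij) of I−A; the adjugate is their transpose:
adj(I−A) = Cᵀ =
  [ 0.609875   0.218750   0.308250   0.168875]
  [ 0.115500   0.595000   0.177000   0.073500]
  [ 0.121625   0.334250   0.812750   0.296625]
  [ 0.127750   0.073500   0.070500   0.519750]
det(I−A) = Σ_j (I−A)_1j·C_1j = (0.90)(0.609875) + (-0.15)(0.115500) + (-0.30)(0.121625) + (-0.10)(0.127750) = 0.4823
(I − A)⁻¹ = adj(I−A) / det(I−A) ≈
  [   1.2645     0.4536     0.6391     0.3501]
  [   0.2395     1.2337     0.3670     0.1524]
  [   0.2522     0.6930     1.6852     0.6150]
  [   0.2649     0.1524     0.1462     1.0776]
x = (I − A)⁻¹ d = adj(I−A)·d / det(I−A), with det(I−A) = 0.4823:
  x_1 = (0.609875·40 + 0.218750·130 + 0.308250·220 + 0.168875·20) / 0.4823 = 124.025 / 0.4823 ≈ 257.2
  x_2 = (0.115500·40 + 0.595000·130 + 0.177000·220 + 0.073500·20) / 0.4823 = 122.38 / 0.4823 ≈ 253.7
  x_3 = (0.121625·40 + 0.334250·130 + 0.812750·220 + 0.296625·20) / 0.4823 = 233.055 / 0.4823 ≈ 483.2
  x_4 = (0.127750·40 + 0.073500·130 + 0.070500·220 + 0.519750·20) / 0.4823 = 40.57 / 0.4823 ≈ 84.1

x_3 = 483.2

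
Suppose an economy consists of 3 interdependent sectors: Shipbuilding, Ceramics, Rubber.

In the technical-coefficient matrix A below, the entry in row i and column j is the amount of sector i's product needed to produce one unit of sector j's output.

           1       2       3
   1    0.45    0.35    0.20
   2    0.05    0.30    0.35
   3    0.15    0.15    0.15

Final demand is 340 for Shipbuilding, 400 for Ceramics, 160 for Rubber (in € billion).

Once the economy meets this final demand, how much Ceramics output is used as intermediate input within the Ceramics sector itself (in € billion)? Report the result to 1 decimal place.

z_22 = 296.4

I − A =
  [   0.55    -0.35    -0.20]
  [  -0.05     0.70    -0.35]
  [  -0.15    -0.15     0.85]
Cofactors of I−A, C_ij = (−1)^(i+j)·(minor ij) (rows/columns in the sector order above):
  C_11 = (0.70)(0.85) − (-0.35)(-0.15) = 0.5425
  C_12 = −[(-0.05)(0.85) − (-0.35)(-0.15)] = 0.0950
  C_13 = (-0.05)(-0.15) − (0.70)(-0.15) = 0.1125
  C_21 = −[(-0.35)(0.85) − (-0.20)(-0.15)] = 0.3275
  C_22 = (0.55)(0.85) − (-0.20)(-0.15) = 0.4375
  C_23 = −[(0.55)(-0.15) − (-0.35)(-0.15)] = 0.1350
  C_31 = (-0.35)(-0.35) − (-0.20)(0.70) = 0.2625
  C_32 = −[(0.55)(-0.35) − (-0.20)(-0.05)] = 0.2025
  C_33 = (0.55)(0.70) − (-0.35)(-0.05) = 0.3675
det(I−A) = Σ_j (I−A)_1j·C_1j = (0.55)(0.5425) + (-0.35)(0.0950) + (-0.20)(0.1125) = 0.242625
adj(I−A) = Cᵀ =
  [ 0.5425   0.3275   0.2625]
  [ 0.0950   0.4375   0.2025]
  [ 0.1125   0.1350   0.3675]
(I − A)⁻¹ = adj(I−A) / det(I−A) ≈
  [   2.2360     1.3498     1.0819]
  [   0.3916     1.8032     0.8346]
  [   0.4637     0.5564     1.5147]
First solve x = (I − A)⁻¹ d = adj(I−A)·d / det(I−A); in particular x_2 = (0.0950·340 + 0.4375·400 + 0.2025·160) / 0.242625 = 239.70 / 0.242625 ≈ 987.944.
Intermediate flow from 2 to 2: z_22 = a_22 · x_2 = 0.30 × 239.70 / 0.242625 = 71.91 / 0.242625 ≈ 296.4.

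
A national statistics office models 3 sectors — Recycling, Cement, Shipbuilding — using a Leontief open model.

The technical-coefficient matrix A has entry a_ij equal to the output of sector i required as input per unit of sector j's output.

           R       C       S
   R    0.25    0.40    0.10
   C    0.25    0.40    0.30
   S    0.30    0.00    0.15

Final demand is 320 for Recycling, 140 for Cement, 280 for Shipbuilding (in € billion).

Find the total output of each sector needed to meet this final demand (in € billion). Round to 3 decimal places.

x_R = 1072.690, x_C = 1034.292, x_S = 708.008

I − A =
  [   0.75    -0.40    -0.10]
  [  -0.25     0.60    -0.30]
  [  -0.30     0.00     0.85]
Cofactors of I−A, C_ij = (−1)^(i+j)·(minor ij) (rows/columns in the sector order above):
  C_11 = (0.60)(0.85) − (-0.30)(0.00) = 0.5100
  C_12 = −[(-0.25)(0.85) − (-0.30)(-0.30)] = 0.3025
  C_13 = (-0.25)(0.00) − (0.60)(-0.30) = 0.1800
  C_21 = −[(-0.40)(0.85) − (-0.10)(0.00)] = 0.3400
  C_22 = (0.75)(0.85) − (-0.10)(-0.30) = 0.6075
  C_23 = −[(0.75)(0.00) − (-0.40)(-0.30)] = 0.1200
  C_31 = (-0.40)(-0.30) − (-0.10)(0.60) = 0.1800
  C_32 = −[(0.75)(-0.30) − (-0.10)(-0.25)] = 0.2500
  C_33 = (0.75)(0.60) − (-0.40)(-0.25) = 0.3500
det(I−A) = Σ_j (I−A)_1j·C_1j = (0.75)(0.5100) + (-0.40)(0.3025) + (-0.10)(0.1800) = 0.2435
adj(I−A) = Cᵀ =
  [ 0.5100   0.3400   0.1800]
  [ 0.3025   0.6075   0.2500]
  [ 0.1800   0.1200   0.3500]
(I − A)⁻¹ = adj(I−A) / det(I−A) ≈
  [   2.0945     1.3963     0.7392]
  [   1.2423     2.4949     1.0267]
  [   0.7392     0.4928     1.4374]
x = (I − A)⁻¹ d = adj(I−A)·d / det(I−A), with det(I−A) = 0.2435:
  x_R = (0.5100·320 + 0.3400·140 + 0.1800·280) / 0.2435 = 261.20 / 0.2435 ≈ 1072.690
  x_C = (0.3025·320 + 0.6075·140 + 0.2500·280) / 0.2435 = 251.85 / 0.2435 ≈ 1034.292
  x_S = (0.1800·320 + 0.1200·140 + 0.3500·280) / 0.2435 = 172.40 / 0.2435 ≈ 708.008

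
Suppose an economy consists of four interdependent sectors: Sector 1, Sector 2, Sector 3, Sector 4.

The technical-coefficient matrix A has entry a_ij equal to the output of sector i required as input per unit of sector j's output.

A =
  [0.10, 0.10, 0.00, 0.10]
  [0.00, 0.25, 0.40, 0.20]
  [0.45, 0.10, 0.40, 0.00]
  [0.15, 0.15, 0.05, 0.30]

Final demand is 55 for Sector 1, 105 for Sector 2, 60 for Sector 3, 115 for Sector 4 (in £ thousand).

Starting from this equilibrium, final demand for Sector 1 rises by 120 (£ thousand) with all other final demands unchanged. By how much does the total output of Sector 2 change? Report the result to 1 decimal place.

I − A =
  [   0.90    -0.10     0.00    -0.10]
  [   0.00     0.75    -0.40    -0.20]
  [  -0.45    -0.10     0.60     0.00]
  [  -0.15    -0.15    -0.05     0.70]
Compute the cofactors C_ij = (−1)^(i+j)·(3×3 minor ij) of I−A; the adjugate is their transpose:
adj(I−A) = Cᵀ =
  [ 0.268000   0.051500   0.038750   0.053000]
  [ 0.148500   0.366750   0.255000   0.126000]
  [ 0.225750   0.099750   0.431250   0.060750]
  [ 0.105375   0.096750   0.093750   0.351000]
det(I−A) = Σ_j (I−A)_1j·C_1j = (0.90)(0.268000) + (-0.10)(0.148500) + (0.00)(0.225750) + (-0.10)(0.105375) = 0.2158125
(I − A)⁻¹ = adj(I−A) / det(I−A) ≈
  [   1.2418     0.2386     0.1796     0.2456]
  [   0.6881     1.6994     1.1816     0.5838]
  [   1.0460     0.4622     1.9983     0.2815]
  [   0.4883     0.4483     0.4344     1.6264]
Δx = (I − A)⁻¹ Δd with Δd having +120 in the Sector 1 component and 0 elsewhere.
So Δx_2 = L_21 · (+120), where L_21 = adj(I−A)_21 / det(I−A) = 0.148500 / 0.2158125.
Δx_2 = 0.148500 × (+120) / 0.2158125 = 17.82 / 0.2158125 ≈ 82.6.

Δx_2 = 82.6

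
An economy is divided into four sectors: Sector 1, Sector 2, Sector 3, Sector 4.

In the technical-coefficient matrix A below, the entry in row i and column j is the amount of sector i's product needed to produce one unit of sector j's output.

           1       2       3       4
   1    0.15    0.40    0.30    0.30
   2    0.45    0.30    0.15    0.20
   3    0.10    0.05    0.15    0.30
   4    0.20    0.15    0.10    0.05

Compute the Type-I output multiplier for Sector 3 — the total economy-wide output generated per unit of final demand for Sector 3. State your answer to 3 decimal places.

I − A =
  [   0.85    -0.40    -0.30    -0.30]
  [  -0.45     0.70    -0.15    -0.20]
  [  -0.10    -0.05     0.85    -0.30]
  [  -0.20    -0.15    -0.10     0.95]
Compute the cofactors C_ij = (−1)^(i+j)·(3×3 minor ij) of I−A; the adjugate is their transpose:
adj(I−A) = Cᵀ =
  [ 0.503875   0.378500   0.283250   0.328250]
  [ 0.409125   0.560375   0.282875   0.336500]
  [ 0.149125   0.142125   0.290500   0.168750]
  [ 0.186375   0.183125   0.134875   0.312625]
det(I−A) = Σ_j (I−A)_1j·C_1j = (0.85)(0.503875) + (-0.40)(0.409125) + (-0.30)(0.149125) + (-0.30)(0.186375) = 0.16399375
(I − A)⁻¹ = adj(I−A) / det(I−A) ≈
  [   3.0725     2.3080     1.7272     2.0016]
  [   2.4948     3.4171     1.7249     2.0519]
  [   0.9093     0.8666     1.7714     1.0290]
  [   1.1365     1.1167     0.8224     1.9063]
The output multiplier for sector j is the column-j sum of the Leontief inverse (I − A)⁻¹ = adj(I−A) / det(I−A).
Column 3 of adj(I−A): (0.283250, 0.282875, 0.290500, 0.134875); det(I−A) = 0.16399375.
m_3 = (0.283250 + 0.282875 + 0.290500 + 0.134875) / 0.16399375 = 0.9915 / 0.16399375 ≈ 6.046.

m_3 = 6.046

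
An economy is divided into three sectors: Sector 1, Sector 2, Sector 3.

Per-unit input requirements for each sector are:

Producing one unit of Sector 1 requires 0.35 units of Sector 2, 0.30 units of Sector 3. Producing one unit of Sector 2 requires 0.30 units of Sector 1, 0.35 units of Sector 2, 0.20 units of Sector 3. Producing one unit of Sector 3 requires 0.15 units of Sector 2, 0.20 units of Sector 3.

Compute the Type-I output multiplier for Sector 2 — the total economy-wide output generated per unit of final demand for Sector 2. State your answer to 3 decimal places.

I − A =
  [   1.00    -0.30     0.00]
  [  -0.35     0.65    -0.15]
  [  -0.30    -0.20     0.80]
Cofactors of I−A, C_ij = (−1)^(i+j)·(minor ij) (rows/columns in the sector order above):
  C_11 = (0.65)(0.80) − (-0.15)(-0.20) = 0.4900
  C_12 = −[(-0.35)(0.80) − (-0.15)(-0.30)] = 0.3250
  C_13 = (-0.35)(-0.20) − (0.65)(-0.30) = 0.2650
  C_21 = −[(-0.30)(0.80) − (0.00)(-0.20)] = 0.2400
  C_22 = (1.00)(0.80) − (0.00)(-0.30) = 0.8000
  C_23 = −[(1.00)(-0.20) − (-0.30)(-0.30)] = 0.2900
  C_31 = (-0.30)(-0.15) − (0.00)(0.65) = 0.0450
  C_32 = −[(1.00)(-0.15) − (0.00)(-0.35)] = 0.1500
  C_33 = (1.00)(0.65) − (-0.30)(-0.35) = 0.5450
det(I−A) = Σ_j (I−A)_1j·C_1j = (1.00)(0.4900) + (-0.30)(0.3250) + (0.00)(0.2650) = 0.3925
adj(I−A) = Cᵀ =
  [ 0.4900   0.2400   0.0450]
  [ 0.3250   0.8000   0.1500]
  [ 0.2650   0.2900   0.5450]
(I − A)⁻¹ = adj(I−A) / det(I−A) ≈
  [   1.2484     0.6115     0.1146]
  [   0.8280     2.0382     0.3822]
  [   0.6752     0.7389     1.3885]
The output multiplier for sector j is the column-j sum of the Leontief inverse (I − A)⁻¹ = adj(I−A) / det(I−A).
Column 2 of adj(I−A): (0.2400, 0.8000, 0.2900); det(I−A) = 0.3925.
m_2 = (0.2400 + 0.8000 + 0.2900) / 0.3925 = 1.33 / 0.3925 ≈ 3.389.

m_2 = 3.389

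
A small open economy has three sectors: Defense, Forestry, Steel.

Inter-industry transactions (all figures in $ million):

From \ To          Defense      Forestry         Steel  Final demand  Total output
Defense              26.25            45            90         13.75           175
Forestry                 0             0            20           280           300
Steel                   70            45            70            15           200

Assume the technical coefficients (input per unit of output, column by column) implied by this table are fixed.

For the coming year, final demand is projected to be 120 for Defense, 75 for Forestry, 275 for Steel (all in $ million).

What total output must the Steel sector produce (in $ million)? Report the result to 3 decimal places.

x_S = 836.219

Technical coefficients a_ij = z_ij / X_j:
  a_DD = 26.25/175 = 0.15, a_FD = 0/175 = 0.00, a_SD = 70/175 = 0.40
  a_DF = 45/300 = 0.15, a_FF = 0/300 = 0.00, a_SF = 45/300 = 0.15
  a_DS = 90/200 = 0.45, a_FS = 20/200 = 0.10, a_SS = 70/200 = 0.35
I − A =
  [   0.85    -0.15    -0.45]
  [   0.00     1.00    -0.10]
  [  -0.40    -0.15     0.65]
Cofactors of I−A, C_ij = (−1)^(i+j)·(minor ij) (rows/columns in the sector order above):
  C_11 = (1.00)(0.65) − (-0.10)(-0.15) = 0.6350
  C_12 = −[(0.00)(0.65) − (-0.10)(-0.40)] = 0.0400
  C_13 = (0.00)(-0.15) − (1.00)(-0.40) = 0.4000
  C_21 = −[(-0.15)(0.65) − (-0.45)(-0.15)] = 0.1650
  C_22 = (0.85)(0.65) − (-0.45)(-0.40) = 0.3725
  C_23 = −[(0.85)(-0.15) − (-0.15)(-0.40)] = 0.1875
  C_31 = (-0.15)(-0.10) − (-0.45)(1.00) = 0.4650
  C_32 = −[(0.85)(-0.10) − (-0.45)(0.00)] = 0.0850
  C_33 = (0.85)(1.00) − (-0.15)(0.00) = 0.8500
det(I−A) = Σ_j (I−A)_1j·C_1j = (0.85)(0.6350) + (-0.15)(0.0400) + (-0.45)(0.4000) = 0.35375
adj(I−A) = Cᵀ =
  [ 0.6350   0.1650   0.4650]
  [ 0.0400   0.3725   0.0850]
  [ 0.4000   0.1875   0.8500]
(I − A)⁻¹ = adj(I−A) / det(I−A) ≈
  [   1.7951     0.4664     1.3145]
  [   0.1131     1.0530     0.2403]
  [   1.1307     0.5300     2.4028]
x = (I − A)⁻¹ d = adj(I−A)·d / det(I−A), with det(I−A) = 0.35375:
  x_D = (0.6350·120 + 0.1650·75 + 0.4650·275) / 0.35375 = 216.45 / 0.35375 ≈ 611.873
  x_F = (0.0400·120 + 0.3725·75 + 0.0850·275) / 0.35375 = 56.1125 / 0.35375 ≈ 158.622
  x_S = (0.4000·120 + 0.1875·75 + 0.8500·275) / 0.35375 = 295.8125 / 0.35375 ≈ 836.219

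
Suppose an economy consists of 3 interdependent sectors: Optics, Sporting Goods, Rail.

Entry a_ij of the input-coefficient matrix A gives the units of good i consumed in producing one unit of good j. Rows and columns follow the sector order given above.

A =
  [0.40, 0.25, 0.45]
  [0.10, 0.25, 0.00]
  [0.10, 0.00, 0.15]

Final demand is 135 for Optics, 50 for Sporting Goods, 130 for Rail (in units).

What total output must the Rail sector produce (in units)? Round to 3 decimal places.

I − A =
  [   0.60    -0.25    -0.45]
  [  -0.10     0.75     0.00]
  [  -0.10     0.00     0.85]
Cofactors of I−A, C_ij = (−1)^(i+j)·(minor ij) (rows/columns in the sector order above):
  C_11 = (0.75)(0.85) − (0.00)(0.00) = 0.6375
  C_12 = −[(-0.10)(0.85) − (0.00)(-0.10)] = 0.0850
  C_13 = (-0.10)(0.00) − (0.75)(-0.10) = 0.0750
  C_21 = −[(-0.25)(0.85) − (-0.45)(0.00)] = 0.2125
  C_22 = (0.60)(0.85) − (-0.45)(-0.10) = 0.4650
  C_23 = −[(0.60)(0.00) − (-0.25)(-0.10)] = 0.0250
  C_31 = (-0.25)(0.00) − (-0.45)(0.75) = 0.3375
  C_32 = −[(0.60)(0.00) − (-0.45)(-0.10)] = 0.0450
  C_33 = (0.60)(0.75) − (-0.25)(-0.10) = 0.4250
det(I−A) = Σ_j (I−A)_1j·C_1j = (0.60)(0.6375) + (-0.25)(0.0850) + (-0.45)(0.0750) = 0.3275
adj(I−A) = Cᵀ =
  [ 0.6375   0.2125   0.3375]
  [ 0.0850   0.4650   0.0450]
  [ 0.0750   0.0250   0.4250]
(I − A)⁻¹ = adj(I−A) / det(I−A) ≈
  [   1.9466     0.6489     1.0305]
  [   0.2595     1.4198     0.1374]
  [   0.2290     0.0763     1.2977]
x = (I − A)⁻¹ d = adj(I−A)·d / det(I−A), with det(I−A) = 0.3275:
  x_1 = (0.6375·135 + 0.2125·50 + 0.3375·130) / 0.3275 = 140.5625 / 0.3275 ≈ 429.198
  x_2 = (0.0850·135 + 0.4650·50 + 0.0450·130) / 0.3275 = 40.575 / 0.3275 ≈ 123.893
  x_3 = (0.0750·135 + 0.0250·50 + 0.4250·130) / 0.3275 = 66.625 / 0.3275 ≈ 203.435

x_3 = 203.435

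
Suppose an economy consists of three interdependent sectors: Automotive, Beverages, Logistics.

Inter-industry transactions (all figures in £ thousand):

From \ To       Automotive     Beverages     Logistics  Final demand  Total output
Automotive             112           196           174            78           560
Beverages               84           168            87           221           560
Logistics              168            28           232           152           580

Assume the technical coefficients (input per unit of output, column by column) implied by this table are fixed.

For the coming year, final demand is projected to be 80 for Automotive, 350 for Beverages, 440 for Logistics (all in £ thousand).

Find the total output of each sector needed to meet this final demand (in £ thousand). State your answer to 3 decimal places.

Technical coefficients a_ij = z_ij / X_j:
  a_11 = 112/560 = 0.20, a_21 = 84/560 = 0.15, a_31 = 168/560 = 0.30
  a_12 = 196/560 = 0.35, a_22 = 168/560 = 0.30, a_32 = 28/560 = 0.05
  a_13 = 174/580 = 0.30, a_23 = 87/580 = 0.15, a_33 = 232/580 = 0.40
I − A =
  [   0.80    -0.35    -0.30]
  [  -0.15     0.70    -0.15]
  [  -0.30    -0.05     0.60]
Cofactors of I−A, C_ij = (−1)^(i+j)·(minor ij) (rows/columns in the sector order above):
  C_11 = (0.70)(0.60) − (-0.15)(-0.05) = 0.4125
  C_12 = −[(-0.15)(0.60) − (-0.15)(-0.30)] = 0.1350
  C_13 = (-0.15)(-0.05) − (0.70)(-0.30) = 0.2175
  C_21 = −[(-0.35)(0.60) − (-0.30)(-0.05)] = 0.2250
  C_22 = (0.80)(0.60) − (-0.30)(-0.30) = 0.3900
  C_23 = −[(0.80)(-0.05) − (-0.35)(-0.30)] = 0.1450
  C_31 = (-0.35)(-0.15) − (-0.30)(0.70) = 0.2625
  C_32 = −[(0.80)(-0.15) − (-0.30)(-0.15)] = 0.1650
  C_33 = (0.80)(0.70) − (-0.35)(-0.15) = 0.5075
det(I−A) = Σ_j (I−A)_1j·C_1j = (0.80)(0.4125) + (-0.35)(0.1350) + (-0.30)(0.2175) = 0.2175
adj(I−A) = Cᵀ =
  [ 0.4125   0.2250   0.2625]
  [ 0.1350   0.3900   0.1650]
  [ 0.2175   0.1450   0.5075]
(I − A)⁻¹ = adj(I−A) / det(I−A) ≈
  [   1.8966     1.0345     1.2069]
  [   0.6207     1.7931     0.7586]
  [   1.0000     0.6667     2.3333]
x = (I − A)⁻¹ d = adj(I−A)·d / det(I−A), with det(I−A) = 0.2175:
  x_1 = (0.4125·80 + 0.2250·350 + 0.2625·440) / 0.2175 = 227.25 / 0.2175 ≈ 1044.828
  x_2 = (0.1350·80 + 0.3900·350 + 0.1650·440) / 0.2175 = 219.90 / 0.2175 ≈ 1011.034
  x_3 = (0.2175·80 + 0.1450·350 + 0.5075·440) / 0.2175 = 291.45 / 0.2175 = 1340.000

x_1 = 1044.828, x_2 = 1011.034, x_3 = 1340.000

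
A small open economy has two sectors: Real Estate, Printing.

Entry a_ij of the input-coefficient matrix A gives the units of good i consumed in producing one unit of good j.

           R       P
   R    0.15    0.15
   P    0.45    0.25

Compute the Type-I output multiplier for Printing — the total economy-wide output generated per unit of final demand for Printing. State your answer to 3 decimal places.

m_P = 1.754

I − A =
  [   0.85    -0.15]
  [  -0.45     0.75]
det(I−A) = (0.85)(0.75) − (-0.15)(-0.45) = 0.5700
adj(I−A) = [[0.75, 0.15], [0.45, 0.85]]
(I − A)⁻¹ = adj(I−A) / det(I−A) ≈
  [   1.3158     0.2632]
  [   0.7895     1.4912]
The output multiplier for sector j is the column-j sum of the Leontief inverse (I − A)⁻¹ = adj(I−A) / det(I−A).
Column P of adj(I−A): (0.15, 0.85); det(I−A) = 0.5700.
m_P = (0.15 + 0.85) / 0.5700 = 1.00 / 0.5700 ≈ 1.754.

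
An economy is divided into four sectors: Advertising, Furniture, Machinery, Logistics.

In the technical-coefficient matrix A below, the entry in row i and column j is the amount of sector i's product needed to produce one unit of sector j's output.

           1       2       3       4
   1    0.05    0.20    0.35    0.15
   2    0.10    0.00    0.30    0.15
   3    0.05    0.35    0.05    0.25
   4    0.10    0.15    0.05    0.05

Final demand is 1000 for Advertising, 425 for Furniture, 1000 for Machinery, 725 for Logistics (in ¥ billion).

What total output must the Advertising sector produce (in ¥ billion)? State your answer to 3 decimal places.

I − A =
  [   0.95    -0.20    -0.35    -0.15]
  [  -0.10     1.00    -0.30    -0.15]
  [  -0.05    -0.35     0.95    -0.25]
  [  -0.10    -0.15    -0.05     0.95]
Compute the cofactors C_ij = (−1)^(i+j)·(3×3 minor ij) of I−A; the adjugate is their transpose:
adj(I−A) = Cᵀ =
  [ 0.755000   0.331500   0.397375   0.276125]
  [ 0.125375   0.805500   0.312625   0.229250]
  [ 0.113625   0.361875   0.841875   0.296625]
  [ 0.105250   0.181125   0.135500   0.751000]
det(I−A) = Σ_j (I−A)_1j·C_1j = (0.95)(0.755000) + (-0.20)(0.125375) + (-0.35)(0.113625) + (-0.15)(0.105250) = 0.63661875
(I − A)⁻¹ = adj(I−A) / det(I−A) ≈
  [   1.1860     0.5207     0.6242     0.4337]
  [   0.1969     1.2653     0.4911     0.3601]
  [   0.1785     0.5684     1.3224     0.4659]
  [   0.1653     0.2845     0.2128     1.1797]
x = (I − A)⁻¹ d = adj(I−A)·d / det(I−A), with det(I−A) = 0.63661875:
  x_1 = (0.755000·1000 + 0.331500·425 + 0.397375·1000 + 0.276125·725) / 0.63661875 = 1493.453125 / 0.63661875 ≈ 2345.914
  x_2 = (0.125375·1000 + 0.805500·425 + 0.312625·1000 + 0.229250·725) / 0.63661875 = 946.54375 / 0.63661875 ≈ 1486.830
  x_3 = (0.113625·1000 + 0.361875·425 + 0.841875·1000 + 0.296625·725) / 0.63661875 = 1324.35 / 0.63661875 ≈ 2080.287
  x_4 = (0.105250·1000 + 0.181125·425 + 0.135500·1000 + 0.751000·725) / 0.63661875 = 862.203125 / 0.63661875 ≈ 1354.348

x_1 = 2345.914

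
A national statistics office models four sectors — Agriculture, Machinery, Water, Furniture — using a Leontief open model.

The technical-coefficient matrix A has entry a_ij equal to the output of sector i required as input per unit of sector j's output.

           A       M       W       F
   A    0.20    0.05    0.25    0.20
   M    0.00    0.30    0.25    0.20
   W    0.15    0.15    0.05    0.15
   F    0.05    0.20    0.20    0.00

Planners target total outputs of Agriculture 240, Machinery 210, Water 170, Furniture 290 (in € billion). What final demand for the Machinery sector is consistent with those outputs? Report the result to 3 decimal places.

d_M = 46.500

I − A =
  [   0.80    -0.05    -0.25    -0.20]
  [   0.00     0.70    -0.25    -0.20]
  [  -0.15    -0.15     0.95    -0.15]
  [  -0.05    -0.20    -0.20     1.00]
d = (I − A) x:
  d_A = (+0.80)·240 + (-0.05)·210 + (-0.25)·170 + (-0.20)·290 = 81.000
  d_M = (+0.00)·240 + (+0.70)·210 + (-0.25)·170 + (-0.20)·290 = 46.500
  d_W = (-0.15)·240 + (-0.15)·210 + (+0.95)·170 + (-0.15)·290 = 50.500
  d_F = (-0.05)·240 + (-0.20)·210 + (-0.20)·170 + (+1.00)·290 = 202.000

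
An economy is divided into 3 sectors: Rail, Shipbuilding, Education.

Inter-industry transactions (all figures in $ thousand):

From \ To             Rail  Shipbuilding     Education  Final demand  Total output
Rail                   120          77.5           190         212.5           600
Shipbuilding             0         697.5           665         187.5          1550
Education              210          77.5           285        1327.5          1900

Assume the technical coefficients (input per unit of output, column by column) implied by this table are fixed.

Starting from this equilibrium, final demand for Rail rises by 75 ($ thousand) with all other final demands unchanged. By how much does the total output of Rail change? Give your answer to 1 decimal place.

Technical coefficients a_ij = z_ij / X_j:
  a_11 = 120/600 = 0.20, a_21 = 0/600 = 0.00, a_31 = 210/600 = 0.35
  a_12 = 77.5/1550 = 0.05, a_22 = 697.5/1550 = 0.45, a_32 = 77.5/1550 = 0.05
  a_13 = 190/1900 = 0.10, a_23 = 665/1900 = 0.35, a_33 = 285/1900 = 0.15
I − A =
  [   0.80    -0.05    -0.10]
  [   0.00     0.55    -0.35]
  [  -0.35    -0.05     0.85]
Cofactors of I−A, C_ij = (−1)^(i+j)·(minor ij) (rows/columns in the sector order above):
  C_11 = (0.55)(0.85) − (-0.35)(-0.05) = 0.4500
  C_12 = −[(0.00)(0.85) − (-0.35)(-0.35)] = 0.1225
  C_13 = (0.00)(-0.05) − (0.55)(-0.35) = 0.1925
  C_21 = −[(-0.05)(0.85) − (-0.10)(-0.05)] = 0.0475
  C_22 = (0.80)(0.85) − (-0.10)(-0.35) = 0.6450
  C_23 = −[(0.80)(-0.05) − (-0.05)(-0.35)] = 0.0575
  C_31 = (-0.05)(-0.35) − (-0.10)(0.55) = 0.0725
  C_32 = −[(0.80)(-0.35) − (-0.10)(0.00)] = 0.2800
  C_33 = (0.80)(0.55) − (-0.05)(0.00) = 0.4400
det(I−A) = Σ_j (I−A)_1j·C_1j = (0.80)(0.4500) + (-0.05)(0.1225) + (-0.10)(0.1925) = 0.334625
adj(I−A) = Cᵀ =
  [ 0.4500   0.0475   0.0725]
  [ 0.1225   0.6450   0.2800]
  [ 0.1925   0.0575   0.4400]
(I − A)⁻¹ = adj(I−A) / det(I−A) ≈
  [   1.3448     0.1419     0.2167]
  [   0.3661     1.9275     0.8368]
  [   0.5753     0.1718     1.3149]
Δx = (I − A)⁻¹ Δd with Δd having +75 in the Rail component and 0 elsewhere.
So Δx_1 = L_11 · (+75), where L_11 = adj(I−A)_11 / det(I−A) = 0.4500 / 0.334625.
Δx_1 = 0.4500 × (+75) / 0.334625 = 33.75 / 0.334625 ≈ 100.9.

Δx_1 = 100.9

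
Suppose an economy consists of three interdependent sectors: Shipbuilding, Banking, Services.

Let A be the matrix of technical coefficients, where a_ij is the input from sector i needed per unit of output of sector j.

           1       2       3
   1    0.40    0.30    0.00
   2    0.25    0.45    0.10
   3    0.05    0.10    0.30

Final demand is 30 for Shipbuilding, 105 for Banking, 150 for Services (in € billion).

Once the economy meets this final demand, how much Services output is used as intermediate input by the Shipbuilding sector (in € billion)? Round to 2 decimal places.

I − A =
  [   0.60    -0.30     0.00]
  [  -0.25     0.55    -0.10]
  [  -0.05    -0.10     0.70]
Cofactors of I−A, C_ij = (−1)^(i+j)·(minor ij) (rows/columns in the sector order above):
  C_11 = (0.55)(0.70) − (-0.10)(-0.10) = 0.3750
  C_12 = −[(-0.25)(0.70) − (-0.10)(-0.05)] = 0.1800
  C_13 = (-0.25)(-0.10) − (0.55)(-0.05) = 0.0525
  C_21 = −[(-0.30)(0.70) − (0.00)(-0.10)] = 0.2100
  C_22 = (0.60)(0.70) − (0.00)(-0.05) = 0.4200
  C_23 = −[(0.60)(-0.10) − (-0.30)(-0.05)] = 0.0750
  C_31 = (-0.30)(-0.10) − (0.00)(0.55) = 0.0300
  C_32 = −[(0.60)(-0.10) − (0.00)(-0.25)] = 0.0600
  C_33 = (0.60)(0.55) − (-0.30)(-0.25) = 0.2550
det(I−A) = Σ_j (I−A)_1j·C_1j = (0.60)(0.3750) + (-0.30)(0.1800) + (0.00)(0.0525) = 0.1710
adj(I−A) = Cᵀ =
  [ 0.3750   0.2100   0.0300]
  [ 0.1800   0.4200   0.0600]
  [ 0.0525   0.0750   0.2550]
(I − A)⁻¹ = adj(I−A) / det(I−A) ≈
  [   2.1930     1.2281     0.1754]
  [   1.0526     2.4561     0.3509]
  [   0.3070     0.4386     1.4912]
First solve x = (I − A)⁻¹ d = adj(I−A)·d / det(I−A); in particular x_1 = (0.3750·30 + 0.2100·105 + 0.0300·150) / 0.1710 = 37.80 / 0.1710 ≈ 221.0526.
Intermediate flow from 3 to 1: z_31 = a_31 · x_1 = 0.05 × 37.80 / 0.1710 = 1.89 / 0.1710 ≈ 11.05.

z_31 = 11.05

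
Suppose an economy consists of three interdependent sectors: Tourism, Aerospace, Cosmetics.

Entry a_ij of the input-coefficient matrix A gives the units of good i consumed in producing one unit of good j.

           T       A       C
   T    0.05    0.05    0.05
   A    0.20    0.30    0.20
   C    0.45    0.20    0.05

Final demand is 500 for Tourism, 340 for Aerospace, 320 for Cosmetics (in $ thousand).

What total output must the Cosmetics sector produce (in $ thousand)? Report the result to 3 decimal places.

x_C = 817.349

I − A =
  [   0.95    -0.05    -0.05]
  [  -0.20     0.70    -0.20]
  [  -0.45    -0.20     0.95]
Cofactors of I−A, C_ij = (−1)^(i+j)·(minor ij) (rows/columns in the sector order above):
  C_11 = (0.70)(0.95) − (-0.20)(-0.20) = 0.6250
  C_12 = −[(-0.20)(0.95) − (-0.20)(-0.45)] = 0.2800
  C_13 = (-0.20)(-0.20) − (0.70)(-0.45) = 0.3550
  C_21 = −[(-0.05)(0.95) − (-0.05)(-0.20)] = 0.0575
  C_22 = (0.95)(0.95) − (-0.05)(-0.45) = 0.8800
  C_23 = −[(0.95)(-0.20) − (-0.05)(-0.45)] = 0.2125
  C_31 = (-0.05)(-0.20) − (-0.05)(0.70) = 0.0450
  C_32 = −[(0.95)(-0.20) − (-0.05)(-0.20)] = 0.2000
  C_33 = (0.95)(0.70) − (-0.05)(-0.20) = 0.6550
det(I−A) = Σ_j (I−A)_1j·C_1j = (0.95)(0.6250) + (-0.05)(0.2800) + (-0.05)(0.3550) = 0.5620
adj(I−A) = Cᵀ =
  [ 0.6250   0.0575   0.0450]
  [ 0.2800   0.8800   0.2000]
  [ 0.3550   0.2125   0.6550]
(I − A)⁻¹ = adj(I−A) / det(I−A) ≈
  [   1.1121     0.1023     0.0801]
  [   0.4982     1.5658     0.3559]
  [   0.6317     0.3781     1.1655]
x = (I − A)⁻¹ d = adj(I−A)·d / det(I−A), with det(I−A) = 0.5620:
  x_T = (0.6250·500 + 0.0575·340 + 0.0450·320) / 0.5620 = 346.45 / 0.5620 ≈ 616.459
  x_A = (0.2800·500 + 0.8800·340 + 0.2000·320) / 0.5620 = 503.20 / 0.5620 ≈ 895.374
  x_C = (0.3550·500 + 0.2125·340 + 0.6550·320) / 0.5620 = 459.35 / 0.5620 ≈ 817.349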